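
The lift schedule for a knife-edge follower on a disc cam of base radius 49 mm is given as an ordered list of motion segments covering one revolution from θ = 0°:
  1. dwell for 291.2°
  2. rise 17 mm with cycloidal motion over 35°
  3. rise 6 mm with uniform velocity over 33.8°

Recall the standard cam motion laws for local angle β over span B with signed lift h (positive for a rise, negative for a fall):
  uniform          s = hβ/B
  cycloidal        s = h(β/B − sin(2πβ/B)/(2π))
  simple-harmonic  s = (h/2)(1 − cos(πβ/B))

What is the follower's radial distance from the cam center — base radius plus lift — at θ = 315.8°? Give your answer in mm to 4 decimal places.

seg 1 [0°–291.2°] dwell: s stays 0.0000
seg 2 [291.2°–326.2°] cycloidal, h=17: θ=315.8° here. β=24.6, B=35. 17·(0.7029 − sin(2π·0.7029)/(2π)) = 14.5364 → s = 14.5364
radial distance = base radius + s = 49 + 14.5364 = 63.5364

63.5364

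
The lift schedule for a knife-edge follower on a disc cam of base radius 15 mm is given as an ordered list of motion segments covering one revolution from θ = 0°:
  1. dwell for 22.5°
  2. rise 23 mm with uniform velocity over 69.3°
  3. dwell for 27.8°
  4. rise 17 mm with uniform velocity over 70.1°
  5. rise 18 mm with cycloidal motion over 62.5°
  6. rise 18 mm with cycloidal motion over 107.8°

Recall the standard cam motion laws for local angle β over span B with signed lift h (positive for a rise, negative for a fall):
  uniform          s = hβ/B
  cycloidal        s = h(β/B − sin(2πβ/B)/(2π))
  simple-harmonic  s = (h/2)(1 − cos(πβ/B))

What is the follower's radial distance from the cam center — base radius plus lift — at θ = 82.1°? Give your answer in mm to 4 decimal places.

seg 1 [0°–22.5°] dwell: s stays 0.0000
seg 2 [22.5°–91.8°] uniform, h=23: θ=82.1° here. β=59.6, B=69.3. 23·59.6/69.3 = 19.7807 → s = 19.7807
radial distance = base radius + s = 15 + 19.7807 = 34.7807

34.7807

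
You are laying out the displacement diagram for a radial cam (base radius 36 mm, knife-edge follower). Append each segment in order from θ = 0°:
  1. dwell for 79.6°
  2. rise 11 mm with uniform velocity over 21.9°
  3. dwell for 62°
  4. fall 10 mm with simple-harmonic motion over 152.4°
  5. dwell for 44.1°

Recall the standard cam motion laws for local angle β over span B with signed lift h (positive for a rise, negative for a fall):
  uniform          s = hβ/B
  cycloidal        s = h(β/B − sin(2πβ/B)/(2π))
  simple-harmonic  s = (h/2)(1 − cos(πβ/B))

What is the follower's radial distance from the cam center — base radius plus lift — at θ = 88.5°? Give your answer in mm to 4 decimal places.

seg 1 [0°–79.6°] dwell: s stays 0.0000
seg 2 [79.6°–101.5°] uniform, h=11: θ=88.5° here. β=8.9, B=21.9. 11·8.9/21.9 = 4.4703 → s = 4.4703
radial distance = base radius + s = 36 + 4.4703 = 40.4703

40.4703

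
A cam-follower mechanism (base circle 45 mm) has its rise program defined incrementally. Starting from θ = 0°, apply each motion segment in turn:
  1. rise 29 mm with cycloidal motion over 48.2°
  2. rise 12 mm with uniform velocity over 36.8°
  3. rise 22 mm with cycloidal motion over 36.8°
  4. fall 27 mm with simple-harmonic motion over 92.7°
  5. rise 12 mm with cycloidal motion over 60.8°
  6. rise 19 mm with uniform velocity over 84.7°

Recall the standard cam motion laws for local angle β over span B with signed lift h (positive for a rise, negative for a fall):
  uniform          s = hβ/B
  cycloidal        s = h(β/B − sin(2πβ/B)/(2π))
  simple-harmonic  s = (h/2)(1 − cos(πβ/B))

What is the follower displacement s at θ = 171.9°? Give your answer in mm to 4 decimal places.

seg 1 [0°–48.2°] cycloidal, h=29: full span → s += 29 → s = 29.0000
seg 2 [48.2°–85°] uniform, h=12: full span → s += 12 → s = 41.0000
seg 3 [85°–121.8°] cycloidal, h=22: full span → s += 22 → s = 63.0000
seg 4 [121.8°–214.5°] simple-harmonic, h=-27: θ=171.9° here. β=50.1, B=92.7. -27/2·(1 − cos(π·0.5405)) = -15.2111 → s = 47.7889

47.7889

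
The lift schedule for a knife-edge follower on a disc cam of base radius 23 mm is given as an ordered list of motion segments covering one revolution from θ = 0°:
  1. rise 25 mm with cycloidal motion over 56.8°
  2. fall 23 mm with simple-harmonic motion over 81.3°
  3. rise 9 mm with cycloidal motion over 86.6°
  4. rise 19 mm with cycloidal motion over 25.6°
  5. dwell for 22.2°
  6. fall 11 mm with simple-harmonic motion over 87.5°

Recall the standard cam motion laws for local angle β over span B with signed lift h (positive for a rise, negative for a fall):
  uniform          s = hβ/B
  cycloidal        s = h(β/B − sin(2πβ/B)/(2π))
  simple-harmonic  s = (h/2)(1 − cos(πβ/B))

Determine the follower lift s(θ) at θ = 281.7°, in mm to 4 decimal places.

seg 1 [0°–56.8°] cycloidal, h=25: full span → s += 25 → s = 25.0000
seg 2 [56.8°–138.1°] simple-harmonic, h=-23: full span → s += -23 → s = 2.0000
seg 3 [138.1°–224.7°] cycloidal, h=9: full span → s += 9 → s = 11.0000
seg 4 [224.7°–250.3°] cycloidal, h=19: full span → s += 19 → s = 30.0000
seg 5 [250.3°–272.5°] dwell: s stays 30.0000
seg 6 [272.5°–360°] simple-harmonic, h=-11: θ=281.7° here. β=9.2, B=87.5. -11/2·(1 − cos(π·0.1051)) = -0.2973 → s = 29.7027

29.7027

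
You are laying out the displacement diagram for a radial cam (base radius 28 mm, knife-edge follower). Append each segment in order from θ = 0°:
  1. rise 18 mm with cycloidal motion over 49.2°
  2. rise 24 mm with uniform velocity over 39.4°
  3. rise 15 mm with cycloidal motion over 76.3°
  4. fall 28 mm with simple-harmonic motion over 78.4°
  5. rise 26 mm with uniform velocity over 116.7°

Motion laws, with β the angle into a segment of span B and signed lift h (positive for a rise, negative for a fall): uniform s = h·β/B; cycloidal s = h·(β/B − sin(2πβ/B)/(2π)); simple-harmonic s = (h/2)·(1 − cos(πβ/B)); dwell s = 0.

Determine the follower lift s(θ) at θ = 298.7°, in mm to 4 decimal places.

seg 1 [0°–49.2°] cycloidal, h=18: full span → s += 18 → s = 18.0000
seg 2 [49.2°–88.6°] uniform, h=24: full span → s += 24 → s = 42.0000
seg 3 [88.6°–164.9°] cycloidal, h=15: full span → s += 15 → s = 57.0000
seg 4 [164.9°–243.3°] simple-harmonic, h=-28: full span → s += -28 → s = 29.0000
seg 5 [243.3°–360°] uniform, h=26: θ=298.7° here. β=55.4, B=116.7. 26·55.4/116.7 = 12.3428 → s = 41.3428

41.3428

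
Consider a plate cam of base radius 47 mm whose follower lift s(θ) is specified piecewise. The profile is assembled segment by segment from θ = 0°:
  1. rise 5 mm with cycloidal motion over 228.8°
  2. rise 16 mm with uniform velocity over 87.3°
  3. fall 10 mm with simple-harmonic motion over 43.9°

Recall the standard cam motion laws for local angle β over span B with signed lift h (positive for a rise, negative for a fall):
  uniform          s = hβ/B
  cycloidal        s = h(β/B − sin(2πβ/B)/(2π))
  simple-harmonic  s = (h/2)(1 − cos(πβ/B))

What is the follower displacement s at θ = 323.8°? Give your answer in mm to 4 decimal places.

seg 1 [0°–228.8°] cycloidal, h=5: full span → s += 5 → s = 5.0000
seg 2 [228.8°–316.1°] uniform, h=16: full span → s += 16 → s = 21.0000
seg 3 [316.1°–360°] simple-harmonic, h=-10: θ=323.8° here. β=7.7, B=43.9. -10/2·(1 − cos(π·0.1754)) = -0.7401 → s = 20.2599

20.2599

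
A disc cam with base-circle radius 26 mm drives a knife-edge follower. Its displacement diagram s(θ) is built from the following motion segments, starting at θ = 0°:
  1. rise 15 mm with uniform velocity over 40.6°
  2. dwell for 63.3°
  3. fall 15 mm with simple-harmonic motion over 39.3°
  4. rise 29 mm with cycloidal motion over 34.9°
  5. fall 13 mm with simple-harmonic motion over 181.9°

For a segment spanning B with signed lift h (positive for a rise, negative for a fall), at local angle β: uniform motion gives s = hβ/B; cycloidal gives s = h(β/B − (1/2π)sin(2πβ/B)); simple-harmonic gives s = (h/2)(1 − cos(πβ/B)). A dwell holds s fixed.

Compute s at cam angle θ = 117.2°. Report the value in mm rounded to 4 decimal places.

seg 1 [0°–40.6°] uniform, h=15: full span → s += 15 → s = 15.0000
seg 2 [40.6°–103.9°] dwell: s stays 15.0000
seg 3 [103.9°–143.2°] simple-harmonic, h=-15: θ=117.2° here. β=13.3, B=39.3. -15/2·(1 − cos(π·0.3384)) = -3.8543 → s = 11.1457

11.1457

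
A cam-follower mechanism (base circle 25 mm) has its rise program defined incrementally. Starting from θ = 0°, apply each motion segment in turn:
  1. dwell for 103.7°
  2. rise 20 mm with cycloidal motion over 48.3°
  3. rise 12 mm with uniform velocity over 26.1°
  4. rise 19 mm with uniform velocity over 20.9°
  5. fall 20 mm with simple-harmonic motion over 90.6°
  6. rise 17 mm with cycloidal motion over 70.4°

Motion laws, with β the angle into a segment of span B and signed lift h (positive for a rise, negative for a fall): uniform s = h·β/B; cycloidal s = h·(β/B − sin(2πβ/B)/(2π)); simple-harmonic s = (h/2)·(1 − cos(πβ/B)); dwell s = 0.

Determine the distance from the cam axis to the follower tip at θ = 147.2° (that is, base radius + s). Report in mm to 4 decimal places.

seg 1 [0°–103.7°] dwell: s stays 0.0000
seg 2 [103.7°–152°] cycloidal, h=20: θ=147.2° here. β=43.5, B=48.3. 20·(0.9006 − sin(2π·0.9006)/(2π)) = 19.8733 → s = 19.8733
radial distance = base radius + s = 25 + 19.8733 = 44.8733

44.8733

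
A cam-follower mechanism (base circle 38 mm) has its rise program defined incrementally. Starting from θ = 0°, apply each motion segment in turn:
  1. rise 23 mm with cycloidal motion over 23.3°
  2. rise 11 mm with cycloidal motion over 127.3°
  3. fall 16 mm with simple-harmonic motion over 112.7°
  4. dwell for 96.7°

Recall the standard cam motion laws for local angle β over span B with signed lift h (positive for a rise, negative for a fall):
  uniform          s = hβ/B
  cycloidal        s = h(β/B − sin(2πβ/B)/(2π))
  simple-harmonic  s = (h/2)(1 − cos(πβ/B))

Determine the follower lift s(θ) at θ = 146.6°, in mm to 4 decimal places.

seg 1 [0°–23.3°] cycloidal, h=23: full span → s += 23 → s = 23.0000
seg 2 [23.3°–150.6°] cycloidal, h=11: θ=146.6° here. β=123.3, B=127.3. 11·(0.9686 − sin(2π·0.9686)/(2π)) = 10.9978 → s = 33.9978

33.9978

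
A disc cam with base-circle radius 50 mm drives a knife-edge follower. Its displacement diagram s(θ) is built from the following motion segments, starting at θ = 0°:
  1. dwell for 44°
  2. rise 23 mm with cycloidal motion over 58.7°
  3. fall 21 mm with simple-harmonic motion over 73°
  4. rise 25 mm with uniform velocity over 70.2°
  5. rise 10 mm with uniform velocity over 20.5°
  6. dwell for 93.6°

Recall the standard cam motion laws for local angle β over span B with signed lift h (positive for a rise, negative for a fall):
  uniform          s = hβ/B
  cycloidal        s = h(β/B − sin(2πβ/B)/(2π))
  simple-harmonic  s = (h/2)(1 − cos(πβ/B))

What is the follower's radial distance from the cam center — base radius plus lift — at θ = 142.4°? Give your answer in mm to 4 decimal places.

seg 1 [0°–44°] dwell: s stays 0.0000
seg 2 [44°–102.7°] cycloidal, h=23: full span → s += 23 → s = 23.0000
seg 3 [102.7°–175.7°] simple-harmonic, h=-21: θ=142.4° here. β=39.7, B=73. -21/2·(1 − cos(π·0.5438)) = -11.9414 → s = 11.0586
radial distance = base radius + s = 50 + 11.0586 = 61.0586

61.0586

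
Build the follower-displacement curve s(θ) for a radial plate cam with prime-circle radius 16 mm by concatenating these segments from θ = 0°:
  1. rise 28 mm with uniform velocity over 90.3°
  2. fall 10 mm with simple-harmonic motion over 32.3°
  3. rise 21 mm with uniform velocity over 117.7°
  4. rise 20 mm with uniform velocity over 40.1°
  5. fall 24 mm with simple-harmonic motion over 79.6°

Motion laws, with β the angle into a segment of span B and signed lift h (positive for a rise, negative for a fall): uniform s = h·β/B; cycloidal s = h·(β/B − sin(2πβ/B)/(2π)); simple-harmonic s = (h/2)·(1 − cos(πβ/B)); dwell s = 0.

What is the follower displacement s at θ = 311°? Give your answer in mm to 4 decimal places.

seg 1 [0°–90.3°] uniform, h=28: full span → s += 28 → s = 28.0000
seg 2 [90.3°–122.6°] simple-harmonic, h=-10: full span → s += -10 → s = 18.0000
seg 3 [122.6°–240.3°] uniform, h=21: full span → s += 21 → s = 39.0000
seg 4 [240.3°–280.4°] uniform, h=20: full span → s += 20 → s = 59.0000
seg 5 [280.4°–360°] simple-harmonic, h=-24: θ=311° here. β=30.6, B=79.6. -24/2·(1 − cos(π·0.3844)) = -7.7379 → s = 51.2621

51.2621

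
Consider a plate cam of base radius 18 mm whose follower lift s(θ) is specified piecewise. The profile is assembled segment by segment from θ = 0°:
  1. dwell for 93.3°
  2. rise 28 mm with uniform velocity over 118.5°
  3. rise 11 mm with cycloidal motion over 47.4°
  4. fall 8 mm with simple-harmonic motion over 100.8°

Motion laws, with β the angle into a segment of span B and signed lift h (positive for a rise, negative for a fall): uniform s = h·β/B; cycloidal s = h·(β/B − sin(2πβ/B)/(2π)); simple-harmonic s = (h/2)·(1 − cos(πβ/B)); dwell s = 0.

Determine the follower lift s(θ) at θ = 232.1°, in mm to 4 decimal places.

seg 1 [0°–93.3°] dwell: s stays 0.0000
seg 2 [93.3°–211.8°] uniform, h=28: full span → s += 28 → s = 28.0000
seg 3 [211.8°–259.2°] cycloidal, h=11: θ=232.1° here. β=20.3, B=47.4. 11·(0.4283 − sin(2π·0.4283)/(2π)) = 3.9484 → s = 31.9484

31.9484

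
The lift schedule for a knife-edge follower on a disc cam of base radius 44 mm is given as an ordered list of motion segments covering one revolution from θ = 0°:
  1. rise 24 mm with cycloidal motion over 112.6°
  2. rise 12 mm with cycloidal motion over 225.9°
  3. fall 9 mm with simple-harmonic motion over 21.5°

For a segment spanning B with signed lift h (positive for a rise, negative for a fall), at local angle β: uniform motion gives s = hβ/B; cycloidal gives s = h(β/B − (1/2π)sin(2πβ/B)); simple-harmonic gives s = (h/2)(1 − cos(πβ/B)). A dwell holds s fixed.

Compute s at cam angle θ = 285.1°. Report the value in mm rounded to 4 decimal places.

seg 1 [0°–112.6°] cycloidal, h=24: full span → s += 24 → s = 24.0000
seg 2 [112.6°–338.5°] cycloidal, h=12: θ=285.1° here. β=172.5, B=225.9. 12·(0.7636 − sin(2π·0.7636)/(2π)) = 11.0662 → s = 35.0662

35.0662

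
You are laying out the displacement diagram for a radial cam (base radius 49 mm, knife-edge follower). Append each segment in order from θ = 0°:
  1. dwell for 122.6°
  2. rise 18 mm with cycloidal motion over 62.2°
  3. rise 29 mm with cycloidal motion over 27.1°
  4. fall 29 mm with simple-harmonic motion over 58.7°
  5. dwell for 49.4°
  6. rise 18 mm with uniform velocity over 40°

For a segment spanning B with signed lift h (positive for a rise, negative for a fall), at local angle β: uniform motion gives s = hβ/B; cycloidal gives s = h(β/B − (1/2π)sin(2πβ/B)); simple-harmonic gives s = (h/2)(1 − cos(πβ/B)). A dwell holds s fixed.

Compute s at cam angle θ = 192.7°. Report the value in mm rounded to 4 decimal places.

seg 1 [0°–122.6°] dwell: s stays 0.0000
seg 2 [122.6°–184.8°] cycloidal, h=18: full span → s += 18 → s = 18.0000
seg 3 [184.8°–211.9°] cycloidal, h=29: θ=192.7° here. β=7.9, B=27.1. 29·(0.2915 − sin(2π·0.2915)/(2π)) = 3.9945 → s = 21.9945

21.9945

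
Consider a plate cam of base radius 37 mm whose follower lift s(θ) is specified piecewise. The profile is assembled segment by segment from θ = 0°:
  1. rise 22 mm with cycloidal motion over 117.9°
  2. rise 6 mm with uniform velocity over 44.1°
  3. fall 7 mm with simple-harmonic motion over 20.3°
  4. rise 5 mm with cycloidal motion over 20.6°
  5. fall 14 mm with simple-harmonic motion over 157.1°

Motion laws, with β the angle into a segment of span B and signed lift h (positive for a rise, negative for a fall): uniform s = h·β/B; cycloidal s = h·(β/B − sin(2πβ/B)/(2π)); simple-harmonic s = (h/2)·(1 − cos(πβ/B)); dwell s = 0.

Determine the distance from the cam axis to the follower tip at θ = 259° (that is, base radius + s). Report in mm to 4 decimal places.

seg 1 [0°–117.9°] cycloidal, h=22: full span → s += 22 → s = 22.0000
seg 2 [117.9°–162°] uniform, h=6: full span → s += 6 → s = 28.0000
seg 3 [162°–182.3°] simple-harmonic, h=-7: full span → s += -7 → s = 21.0000
seg 4 [182.3°–202.9°] cycloidal, h=5: full span → s += 5 → s = 26.0000
seg 5 [202.9°–360°] simple-harmonic, h=-14: θ=259° here. β=56.1, B=157.1. -14/2·(1 − cos(π·0.3571)) = -3.9619 → s = 22.0381
radial distance = base radius + s = 37 + 22.0381 = 59.0381

59.0381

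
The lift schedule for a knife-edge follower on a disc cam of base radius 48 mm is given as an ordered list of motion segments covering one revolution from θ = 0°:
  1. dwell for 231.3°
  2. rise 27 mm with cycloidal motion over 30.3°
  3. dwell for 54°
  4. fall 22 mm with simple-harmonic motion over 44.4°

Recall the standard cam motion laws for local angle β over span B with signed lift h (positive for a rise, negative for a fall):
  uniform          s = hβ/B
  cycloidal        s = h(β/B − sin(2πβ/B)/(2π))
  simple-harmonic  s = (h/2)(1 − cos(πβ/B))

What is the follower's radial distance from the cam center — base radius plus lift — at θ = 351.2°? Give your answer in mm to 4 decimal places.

seg 1 [0°–231.3°] dwell: s stays 0.0000
seg 2 [231.3°–261.6°] cycloidal, h=27: full span → s += 27 → s = 27.0000
seg 3 [261.6°–315.6°] dwell: s stays 27.0000
seg 4 [315.6°–360°] simple-harmonic, h=-22: θ=351.2° here. β=35.6, B=44.4. -22/2·(1 − cos(π·0.8018)) = -19.9356 → s = 7.0644
radial distance = base radius + s = 48 + 7.0644 = 55.0644

55.0644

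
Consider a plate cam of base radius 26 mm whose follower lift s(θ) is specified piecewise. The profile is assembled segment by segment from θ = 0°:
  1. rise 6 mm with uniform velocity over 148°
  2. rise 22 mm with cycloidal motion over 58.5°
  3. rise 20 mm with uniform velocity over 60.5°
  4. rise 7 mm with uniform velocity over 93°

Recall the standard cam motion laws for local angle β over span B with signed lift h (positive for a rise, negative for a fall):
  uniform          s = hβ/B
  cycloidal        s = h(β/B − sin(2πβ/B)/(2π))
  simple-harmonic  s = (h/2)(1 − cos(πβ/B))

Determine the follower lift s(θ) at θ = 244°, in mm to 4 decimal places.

seg 1 [0°–148°] uniform, h=6: full span → s += 6 → s = 6.0000
seg 2 [148°–206.5°] cycloidal, h=22: full span → s += 22 → s = 28.0000
seg 3 [206.5°–267°] uniform, h=20: θ=244° here. β=37.5, B=60.5. 20·37.5/60.5 = 12.3967 → s = 40.3967

40.3967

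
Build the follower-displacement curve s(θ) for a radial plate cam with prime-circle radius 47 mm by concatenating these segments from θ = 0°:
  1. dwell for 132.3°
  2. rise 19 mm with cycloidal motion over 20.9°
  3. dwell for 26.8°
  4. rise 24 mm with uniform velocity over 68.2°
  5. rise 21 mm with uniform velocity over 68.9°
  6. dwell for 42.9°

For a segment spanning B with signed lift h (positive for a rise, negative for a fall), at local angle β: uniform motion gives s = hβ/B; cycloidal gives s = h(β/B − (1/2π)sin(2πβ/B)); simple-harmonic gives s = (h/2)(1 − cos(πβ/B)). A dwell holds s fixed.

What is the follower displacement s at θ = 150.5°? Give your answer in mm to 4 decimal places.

seg 1 [0°–132.3°] dwell: s stays 0.0000
seg 2 [132.3°–153.2°] cycloidal, h=19: θ=150.5° here. β=18.2, B=20.9. 19·(0.8708 − sin(2π·0.8708)/(2π)) = 18.7392 → s = 18.7392

18.7392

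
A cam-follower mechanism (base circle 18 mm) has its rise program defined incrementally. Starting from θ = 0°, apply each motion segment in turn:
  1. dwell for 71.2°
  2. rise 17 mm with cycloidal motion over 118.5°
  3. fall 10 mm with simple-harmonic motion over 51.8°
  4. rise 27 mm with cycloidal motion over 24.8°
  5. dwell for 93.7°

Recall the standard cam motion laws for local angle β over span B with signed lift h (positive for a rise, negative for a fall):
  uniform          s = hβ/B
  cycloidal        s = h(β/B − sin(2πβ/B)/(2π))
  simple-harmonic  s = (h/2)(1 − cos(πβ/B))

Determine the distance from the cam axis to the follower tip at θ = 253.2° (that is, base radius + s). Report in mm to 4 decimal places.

seg 1 [0°–71.2°] dwell: s stays 0.0000
seg 2 [71.2°–189.7°] cycloidal, h=17: full span → s += 17 → s = 17.0000
seg 3 [189.7°–241.5°] simple-harmonic, h=-10: full span → s += -10 → s = 7.0000
seg 4 [241.5°–266.3°] cycloidal, h=27: θ=253.2° here. β=11.7, B=24.8. 27·(0.4718 − sin(2π·0.4718)/(2π)) = 11.9798 → s = 18.9798
radial distance = base radius + s = 18 + 18.9798 = 36.9798

36.9798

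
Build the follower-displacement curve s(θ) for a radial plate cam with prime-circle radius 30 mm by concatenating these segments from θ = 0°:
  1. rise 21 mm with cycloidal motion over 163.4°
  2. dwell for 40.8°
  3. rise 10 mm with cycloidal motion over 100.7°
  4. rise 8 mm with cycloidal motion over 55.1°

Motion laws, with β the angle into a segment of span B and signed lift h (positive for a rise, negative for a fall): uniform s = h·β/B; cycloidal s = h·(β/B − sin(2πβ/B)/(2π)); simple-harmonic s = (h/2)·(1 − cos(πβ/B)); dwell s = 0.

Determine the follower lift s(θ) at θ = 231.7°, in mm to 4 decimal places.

seg 1 [0°–163.4°] cycloidal, h=21: full span → s += 21 → s = 21.0000
seg 2 [163.4°–204.2°] dwell: s stays 21.0000
seg 3 [204.2°–304.9°] cycloidal, h=10: θ=231.7° here. β=27.5, B=100.7. 10·(0.2731 − sin(2π·0.2731)/(2π)) = 1.1561 → s = 22.1561

22.1561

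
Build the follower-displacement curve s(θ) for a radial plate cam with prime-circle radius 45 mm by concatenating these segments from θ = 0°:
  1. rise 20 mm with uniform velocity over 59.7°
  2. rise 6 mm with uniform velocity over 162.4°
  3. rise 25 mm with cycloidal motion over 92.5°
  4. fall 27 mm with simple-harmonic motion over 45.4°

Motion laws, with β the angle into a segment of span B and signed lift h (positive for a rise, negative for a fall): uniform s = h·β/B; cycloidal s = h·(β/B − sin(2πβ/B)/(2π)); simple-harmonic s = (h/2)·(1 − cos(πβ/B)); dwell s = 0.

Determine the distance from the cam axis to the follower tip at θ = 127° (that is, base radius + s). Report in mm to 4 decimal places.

seg 1 [0°–59.7°] uniform, h=20: full span → s += 20 → s = 20.0000
seg 2 [59.7°–222.1°] uniform, h=6: θ=127° here. β=67.3, B=162.4. 6·67.3/162.4 = 2.4865 → s = 22.4865
radial distance = base radius + s = 45 + 22.4865 = 67.4865

67.4865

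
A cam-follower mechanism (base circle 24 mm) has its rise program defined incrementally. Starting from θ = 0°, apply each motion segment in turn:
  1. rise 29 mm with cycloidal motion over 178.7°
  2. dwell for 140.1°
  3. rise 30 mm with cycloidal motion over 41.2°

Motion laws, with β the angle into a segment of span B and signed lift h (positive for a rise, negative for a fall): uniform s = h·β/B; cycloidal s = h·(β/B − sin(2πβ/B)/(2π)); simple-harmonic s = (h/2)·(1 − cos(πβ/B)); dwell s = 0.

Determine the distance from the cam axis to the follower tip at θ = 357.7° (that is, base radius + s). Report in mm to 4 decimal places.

seg 1 [0°–178.7°] cycloidal, h=29: full span → s += 29 → s = 29.0000
seg 2 [178.7°–318.8°] dwell: s stays 29.0000
seg 3 [318.8°–360°] cycloidal, h=30: θ=357.7° here. β=38.9, B=41.2. 30·(0.9442 − sin(2π·0.9442)/(2π)) = 29.9659 → s = 58.9659
radial distance = base radius + s = 24 + 58.9659 = 82.9659

82.9659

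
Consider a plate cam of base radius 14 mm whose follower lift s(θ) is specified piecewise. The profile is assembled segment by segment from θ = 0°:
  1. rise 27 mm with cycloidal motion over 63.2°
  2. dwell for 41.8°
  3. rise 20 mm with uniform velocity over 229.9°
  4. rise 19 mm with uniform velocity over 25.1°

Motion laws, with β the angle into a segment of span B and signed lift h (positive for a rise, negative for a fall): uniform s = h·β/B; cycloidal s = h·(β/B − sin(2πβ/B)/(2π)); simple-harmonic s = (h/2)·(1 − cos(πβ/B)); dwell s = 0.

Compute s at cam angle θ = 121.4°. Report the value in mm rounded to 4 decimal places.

seg 1 [0°–63.2°] cycloidal, h=27: full span → s += 27 → s = 27.0000
seg 2 [63.2°–105°] dwell: s stays 27.0000
seg 3 [105°–334.9°] uniform, h=20: θ=121.4° here. β=16.4, B=229.9. 20·16.4/229.9 = 1.4267 → s = 28.4267

28.4267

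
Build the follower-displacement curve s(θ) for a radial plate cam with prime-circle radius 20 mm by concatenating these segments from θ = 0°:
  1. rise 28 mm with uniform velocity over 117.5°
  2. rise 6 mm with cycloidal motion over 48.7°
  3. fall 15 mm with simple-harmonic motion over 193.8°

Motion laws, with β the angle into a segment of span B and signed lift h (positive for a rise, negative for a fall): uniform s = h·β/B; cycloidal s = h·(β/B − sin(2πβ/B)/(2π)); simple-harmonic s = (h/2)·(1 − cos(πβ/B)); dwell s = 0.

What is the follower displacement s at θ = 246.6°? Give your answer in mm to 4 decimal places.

seg 1 [0°–117.5°] uniform, h=28: full span → s += 28 → s = 28.0000
seg 2 [117.5°–166.2°] cycloidal, h=6: full span → s += 6 → s = 34.0000
seg 3 [166.2°–360°] simple-harmonic, h=-15: θ=246.6° here. β=80.4, B=193.8. -15/2·(1 − cos(π·0.4149)) = -5.5178 → s = 28.4822

28.4822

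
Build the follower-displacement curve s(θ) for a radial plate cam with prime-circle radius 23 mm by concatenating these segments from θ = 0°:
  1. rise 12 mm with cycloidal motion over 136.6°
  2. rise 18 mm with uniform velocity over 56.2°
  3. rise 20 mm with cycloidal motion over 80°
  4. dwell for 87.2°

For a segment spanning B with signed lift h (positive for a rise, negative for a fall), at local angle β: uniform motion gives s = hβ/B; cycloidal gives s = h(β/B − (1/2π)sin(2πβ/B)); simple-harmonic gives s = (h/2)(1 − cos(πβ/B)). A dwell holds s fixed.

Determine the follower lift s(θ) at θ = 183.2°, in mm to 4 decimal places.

seg 1 [0°–136.6°] cycloidal, h=12: full span → s += 12 → s = 12.0000
seg 2 [136.6°–192.8°] uniform, h=18: θ=183.2° here. β=46.6, B=56.2. 18·46.6/56.2 = 14.9253 → s = 26.9253

26.9253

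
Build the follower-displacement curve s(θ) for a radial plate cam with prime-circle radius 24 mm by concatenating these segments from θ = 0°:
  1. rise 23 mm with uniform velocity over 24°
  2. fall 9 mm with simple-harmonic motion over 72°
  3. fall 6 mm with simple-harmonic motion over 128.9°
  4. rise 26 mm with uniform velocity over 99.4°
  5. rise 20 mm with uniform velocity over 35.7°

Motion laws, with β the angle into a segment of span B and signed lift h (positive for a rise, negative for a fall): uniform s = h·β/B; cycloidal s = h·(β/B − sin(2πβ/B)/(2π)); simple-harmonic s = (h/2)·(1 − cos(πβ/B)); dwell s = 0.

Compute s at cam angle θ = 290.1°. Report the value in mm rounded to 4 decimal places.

seg 1 [0°–24°] uniform, h=23: full span → s += 23 → s = 23.0000
seg 2 [24°–96°] simple-harmonic, h=-9: full span → s += -9 → s = 14.0000
seg 3 [96°–224.9°] simple-harmonic, h=-6: full span → s += -6 → s = 8.0000
seg 4 [224.9°–324.3°] uniform, h=26: θ=290.1° here. β=65.2, B=99.4. 26·65.2/99.4 = 17.0543 → s = 25.0543

25.0543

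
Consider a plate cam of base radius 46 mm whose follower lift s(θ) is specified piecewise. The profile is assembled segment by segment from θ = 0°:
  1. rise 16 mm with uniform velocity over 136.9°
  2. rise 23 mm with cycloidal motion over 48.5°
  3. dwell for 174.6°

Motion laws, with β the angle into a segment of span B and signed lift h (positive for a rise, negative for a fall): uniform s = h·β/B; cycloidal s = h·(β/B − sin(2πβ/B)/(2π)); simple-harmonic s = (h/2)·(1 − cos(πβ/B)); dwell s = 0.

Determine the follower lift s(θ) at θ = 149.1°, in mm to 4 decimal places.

seg 1 [0°–136.9°] uniform, h=16: full span → s += 16 → s = 16.0000
seg 2 [136.9°–185.4°] cycloidal, h=23: θ=149.1° here. β=12.2, B=48.5. 23·(0.2515 − sin(2π·0.2515)/(2π)) = 2.1252 → s = 18.1252

18.1252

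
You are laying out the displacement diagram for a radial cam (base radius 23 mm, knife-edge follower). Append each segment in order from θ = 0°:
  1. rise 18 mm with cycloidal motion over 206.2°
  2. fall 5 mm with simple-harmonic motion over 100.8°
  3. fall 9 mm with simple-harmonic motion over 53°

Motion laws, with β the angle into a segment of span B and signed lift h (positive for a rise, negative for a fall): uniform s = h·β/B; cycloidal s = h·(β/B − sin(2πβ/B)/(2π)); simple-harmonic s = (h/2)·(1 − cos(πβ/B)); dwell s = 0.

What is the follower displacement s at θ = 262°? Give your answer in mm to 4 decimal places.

seg 1 [0°–206.2°] cycloidal, h=18: full span → s += 18 → s = 18.0000
seg 2 [206.2°–307°] simple-harmonic, h=-5: θ=262° here. β=55.8, B=100.8. -5/2·(1 − cos(π·0.5536)) = -2.9188 → s = 15.0812

15.0812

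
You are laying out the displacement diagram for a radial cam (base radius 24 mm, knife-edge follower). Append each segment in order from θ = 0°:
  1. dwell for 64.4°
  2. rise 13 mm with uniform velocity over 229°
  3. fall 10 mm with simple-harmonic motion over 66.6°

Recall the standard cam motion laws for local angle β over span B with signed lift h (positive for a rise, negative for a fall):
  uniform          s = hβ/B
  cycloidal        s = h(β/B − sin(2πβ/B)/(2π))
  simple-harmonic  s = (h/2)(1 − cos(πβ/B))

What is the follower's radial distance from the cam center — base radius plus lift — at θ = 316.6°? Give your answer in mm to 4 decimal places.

seg 1 [0°–64.4°] dwell: s stays 0.0000
seg 2 [64.4°–293.4°] uniform, h=13: full span → s += 13 → s = 13.0000
seg 3 [293.4°–360°] simple-harmonic, h=-10: θ=316.6° here. β=23.2, B=66.6. -10/2·(1 − cos(π·0.3483)) = -2.7070 → s = 10.2930
radial distance = base radius + s = 24 + 10.2930 = 34.2930

34.2930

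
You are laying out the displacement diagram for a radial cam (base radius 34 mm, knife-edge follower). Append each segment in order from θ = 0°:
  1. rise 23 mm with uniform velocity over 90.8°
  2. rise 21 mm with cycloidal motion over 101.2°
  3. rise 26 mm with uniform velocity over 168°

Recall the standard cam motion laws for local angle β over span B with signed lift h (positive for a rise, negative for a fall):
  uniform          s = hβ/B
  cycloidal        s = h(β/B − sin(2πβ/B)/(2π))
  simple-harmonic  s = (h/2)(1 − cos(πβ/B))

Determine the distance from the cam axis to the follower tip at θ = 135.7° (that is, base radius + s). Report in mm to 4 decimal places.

seg 1 [0°–90.8°] uniform, h=23: full span → s += 23 → s = 23.0000
seg 2 [90.8°–192°] cycloidal, h=21: θ=135.7° here. β=44.9, B=101.2. 21·(0.4437 − sin(2π·0.4437)/(2π)) = 8.1589 → s = 31.1589
radial distance = base radius + s = 34 + 31.1589 = 65.1589

65.1589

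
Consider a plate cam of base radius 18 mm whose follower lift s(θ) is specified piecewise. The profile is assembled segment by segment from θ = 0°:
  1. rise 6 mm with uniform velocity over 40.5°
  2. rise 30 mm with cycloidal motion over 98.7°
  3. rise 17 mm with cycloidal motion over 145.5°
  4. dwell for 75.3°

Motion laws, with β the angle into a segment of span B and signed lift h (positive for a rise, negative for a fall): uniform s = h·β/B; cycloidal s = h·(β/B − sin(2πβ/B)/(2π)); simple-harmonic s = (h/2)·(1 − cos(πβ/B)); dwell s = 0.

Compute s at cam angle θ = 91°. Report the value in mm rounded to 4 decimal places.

seg 1 [0°–40.5°] uniform, h=6: full span → s += 6 → s = 6.0000
seg 2 [40.5°–139.2°] cycloidal, h=30: θ=91° here. β=50.5, B=98.7. 30·(0.5117 − sin(2π·0.5117)/(2π)) = 15.6988 → s = 21.6988

21.6988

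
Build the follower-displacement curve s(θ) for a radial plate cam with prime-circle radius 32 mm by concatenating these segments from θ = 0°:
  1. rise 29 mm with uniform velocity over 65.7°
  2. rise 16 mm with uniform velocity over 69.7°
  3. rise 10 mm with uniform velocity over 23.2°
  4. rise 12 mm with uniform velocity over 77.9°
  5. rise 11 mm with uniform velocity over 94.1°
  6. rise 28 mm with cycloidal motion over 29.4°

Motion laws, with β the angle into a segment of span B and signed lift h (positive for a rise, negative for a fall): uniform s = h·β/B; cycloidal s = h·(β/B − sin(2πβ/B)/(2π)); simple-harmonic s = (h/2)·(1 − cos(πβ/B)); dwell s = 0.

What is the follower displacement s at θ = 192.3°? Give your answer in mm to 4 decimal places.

seg 1 [0°–65.7°] uniform, h=29: full span → s += 29 → s = 29.0000
seg 2 [65.7°–135.4°] uniform, h=16: full span → s += 16 → s = 45.0000
seg 3 [135.4°–158.6°] uniform, h=10: full span → s += 10 → s = 55.0000
seg 4 [158.6°–236.5°] uniform, h=12: θ=192.3° here. β=33.7, B=77.9. 12·33.7/77.9 = 5.1913 → s = 60.1913

60.1913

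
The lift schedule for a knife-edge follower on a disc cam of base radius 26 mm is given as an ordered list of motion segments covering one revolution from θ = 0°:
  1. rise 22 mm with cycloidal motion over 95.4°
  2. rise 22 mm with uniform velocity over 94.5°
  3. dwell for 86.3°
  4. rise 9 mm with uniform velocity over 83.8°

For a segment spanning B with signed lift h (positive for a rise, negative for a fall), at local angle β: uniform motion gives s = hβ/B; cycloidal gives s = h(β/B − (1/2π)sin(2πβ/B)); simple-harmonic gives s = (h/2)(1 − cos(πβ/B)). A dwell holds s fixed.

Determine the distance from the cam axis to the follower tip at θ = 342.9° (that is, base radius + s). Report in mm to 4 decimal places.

seg 1 [0°–95.4°] cycloidal, h=22: full span → s += 22 → s = 22.0000
seg 2 [95.4°–189.9°] uniform, h=22: full span → s += 22 → s = 44.0000
seg 3 [189.9°–276.2°] dwell: s stays 44.0000
seg 4 [276.2°–360°] uniform, h=9: θ=342.9° here. β=66.7, B=83.8. 9·66.7/83.8 = 7.1635 → s = 51.1635
radial distance = base radius + s = 26 + 51.1635 = 77.1635

77.1635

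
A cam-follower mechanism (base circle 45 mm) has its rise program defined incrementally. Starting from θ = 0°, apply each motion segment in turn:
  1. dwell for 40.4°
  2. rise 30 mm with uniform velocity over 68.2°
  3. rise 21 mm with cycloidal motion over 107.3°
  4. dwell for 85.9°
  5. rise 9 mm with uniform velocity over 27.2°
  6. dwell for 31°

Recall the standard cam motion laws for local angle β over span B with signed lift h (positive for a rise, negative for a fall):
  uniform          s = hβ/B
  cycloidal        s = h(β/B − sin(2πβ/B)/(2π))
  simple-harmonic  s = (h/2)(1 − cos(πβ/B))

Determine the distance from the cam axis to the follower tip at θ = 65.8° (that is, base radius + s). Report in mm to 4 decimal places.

seg 1 [0°–40.4°] dwell: s stays 0.0000
seg 2 [40.4°–108.6°] uniform, h=30: θ=65.8° here. β=25.4, B=68.2. 30·25.4/68.2 = 11.1730 → s = 11.1730
radial distance = base radius + s = 45 + 11.1730 = 56.1730

56.1730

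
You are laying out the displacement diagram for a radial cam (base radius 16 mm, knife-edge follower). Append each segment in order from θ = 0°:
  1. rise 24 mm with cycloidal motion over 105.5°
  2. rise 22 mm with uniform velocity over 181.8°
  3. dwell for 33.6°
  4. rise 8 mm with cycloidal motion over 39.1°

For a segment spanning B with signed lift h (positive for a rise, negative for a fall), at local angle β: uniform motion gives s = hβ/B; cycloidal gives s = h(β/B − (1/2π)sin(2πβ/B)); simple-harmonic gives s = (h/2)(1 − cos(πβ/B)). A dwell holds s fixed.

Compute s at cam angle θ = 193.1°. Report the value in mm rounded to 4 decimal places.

seg 1 [0°–105.5°] cycloidal, h=24: full span → s += 24 → s = 24.0000
seg 2 [105.5°–287.3°] uniform, h=22: θ=193.1° here. β=87.6, B=181.8. 22·87.6/181.8 = 10.6007 → s = 34.6007

34.6007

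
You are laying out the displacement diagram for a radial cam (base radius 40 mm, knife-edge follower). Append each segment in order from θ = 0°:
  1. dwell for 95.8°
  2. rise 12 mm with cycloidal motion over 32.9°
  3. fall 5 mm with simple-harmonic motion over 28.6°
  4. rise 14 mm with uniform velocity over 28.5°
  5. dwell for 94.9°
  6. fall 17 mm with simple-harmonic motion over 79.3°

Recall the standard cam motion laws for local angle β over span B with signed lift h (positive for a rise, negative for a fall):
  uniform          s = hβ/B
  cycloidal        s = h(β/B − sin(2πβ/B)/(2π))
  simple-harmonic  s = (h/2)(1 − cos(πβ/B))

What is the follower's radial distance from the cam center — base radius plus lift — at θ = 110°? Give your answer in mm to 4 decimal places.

seg 1 [0°–95.8°] dwell: s stays 0.0000
seg 2 [95.8°–128.7°] cycloidal, h=12: θ=110° here. β=14.2, B=32.9. 12·(0.4316 − sin(2π·0.4316)/(2π)) = 4.3837 → s = 4.3837
radial distance = base radius + s = 40 + 4.3837 = 44.3837

44.3837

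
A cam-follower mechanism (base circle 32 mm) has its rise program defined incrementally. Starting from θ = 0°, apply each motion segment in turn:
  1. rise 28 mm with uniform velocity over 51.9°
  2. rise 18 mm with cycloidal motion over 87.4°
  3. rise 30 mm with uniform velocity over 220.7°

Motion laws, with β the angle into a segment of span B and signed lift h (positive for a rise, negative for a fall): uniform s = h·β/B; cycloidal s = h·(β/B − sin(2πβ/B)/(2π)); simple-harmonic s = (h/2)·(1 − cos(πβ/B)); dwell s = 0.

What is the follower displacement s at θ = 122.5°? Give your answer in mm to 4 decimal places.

seg 1 [0°–51.9°] uniform, h=28: full span → s += 28 → s = 28.0000
seg 2 [51.9°–139.3°] cycloidal, h=18: θ=122.5° here. β=70.6, B=87.4. 18·(0.8078 − sin(2π·0.8078)/(2π)) = 17.2181 → s = 45.2181

45.2181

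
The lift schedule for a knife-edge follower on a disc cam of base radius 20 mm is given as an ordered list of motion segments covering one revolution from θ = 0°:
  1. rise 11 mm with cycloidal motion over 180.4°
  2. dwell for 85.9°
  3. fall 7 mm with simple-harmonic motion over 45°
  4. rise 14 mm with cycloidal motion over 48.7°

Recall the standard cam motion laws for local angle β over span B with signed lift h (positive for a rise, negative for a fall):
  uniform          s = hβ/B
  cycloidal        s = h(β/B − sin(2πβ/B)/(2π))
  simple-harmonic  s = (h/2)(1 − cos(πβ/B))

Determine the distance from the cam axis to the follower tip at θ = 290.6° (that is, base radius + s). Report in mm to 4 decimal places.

seg 1 [0°–180.4°] cycloidal, h=11: full span → s += 11 → s = 11.0000
seg 2 [180.4°–266.3°] dwell: s stays 11.0000
seg 3 [266.3°–311.3°] simple-harmonic, h=-7: θ=290.6° here. β=24.3, B=45. -7/2·(1 − cos(π·0.5400)) = -3.9387 → s = 7.0613
radial distance = base radius + s = 20 + 7.0613 = 27.0613

27.0613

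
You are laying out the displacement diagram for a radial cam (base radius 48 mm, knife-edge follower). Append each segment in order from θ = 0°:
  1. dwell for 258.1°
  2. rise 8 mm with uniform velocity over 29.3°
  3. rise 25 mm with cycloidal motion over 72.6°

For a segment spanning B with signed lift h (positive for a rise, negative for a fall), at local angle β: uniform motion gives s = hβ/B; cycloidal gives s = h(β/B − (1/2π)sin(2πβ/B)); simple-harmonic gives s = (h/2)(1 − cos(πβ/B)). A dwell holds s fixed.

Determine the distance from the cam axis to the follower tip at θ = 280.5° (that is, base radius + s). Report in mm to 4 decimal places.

seg 1 [0°–258.1°] dwell: s stays 0.0000
seg 2 [258.1°–287.4°] uniform, h=8: θ=280.5° here. β=22.4, B=29.3. 8·22.4/29.3 = 6.1160 → s = 6.1160
radial distance = base radius + s = 48 + 6.1160 = 54.1160

54.1160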